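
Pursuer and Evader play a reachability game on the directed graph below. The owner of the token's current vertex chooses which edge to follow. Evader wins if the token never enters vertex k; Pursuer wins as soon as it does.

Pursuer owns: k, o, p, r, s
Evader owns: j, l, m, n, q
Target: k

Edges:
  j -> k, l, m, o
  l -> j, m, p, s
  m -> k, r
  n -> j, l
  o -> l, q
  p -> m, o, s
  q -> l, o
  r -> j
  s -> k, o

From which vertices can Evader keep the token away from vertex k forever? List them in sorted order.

A0 = {k}
A1: add {s} — s (Pursuer) has s→k.
A2: add {p} — p (Pursuer) has p→s.
A3 = A2; e.g. j (Evader) can still go to l. Fixed point.
Pursuer's attractor = {k, p, s}; Evader avoids the target exactly from the complement.

j, l, m, n, o, q, r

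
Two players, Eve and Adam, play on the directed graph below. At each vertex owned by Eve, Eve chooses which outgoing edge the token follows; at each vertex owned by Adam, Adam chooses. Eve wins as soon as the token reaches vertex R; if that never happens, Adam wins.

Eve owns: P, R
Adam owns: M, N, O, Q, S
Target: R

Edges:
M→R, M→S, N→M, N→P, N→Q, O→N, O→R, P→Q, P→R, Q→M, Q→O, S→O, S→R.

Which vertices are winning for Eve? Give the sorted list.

A0 = {R}
A1: add {P} — P (Eve) has P→R.
A2 = A1; e.g. M (Adam) can still go to S. Fixed point.
Eve's winning region = {P, R}.

P, R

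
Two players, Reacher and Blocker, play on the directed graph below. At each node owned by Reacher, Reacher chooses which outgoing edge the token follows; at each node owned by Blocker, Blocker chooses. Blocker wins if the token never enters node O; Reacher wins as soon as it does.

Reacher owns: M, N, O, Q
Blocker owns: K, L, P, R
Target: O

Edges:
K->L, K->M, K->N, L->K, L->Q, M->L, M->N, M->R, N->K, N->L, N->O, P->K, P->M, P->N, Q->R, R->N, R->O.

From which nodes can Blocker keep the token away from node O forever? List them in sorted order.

A0 = {O}
A1: add {N} — N (Reacher) has N→O.
A2: add {M, R} — M (Reacher) has M→N; R (Blocker): all of {N, O} already in.
A3: add {Q} — Q (Reacher) has Q→R.
A4 = A3; e.g. K (Blocker) can still go to L. Fixed point.
Reacher's attractor = {M, N, O, Q, R}; Blocker avoids the target exactly from the complement.

K, L, P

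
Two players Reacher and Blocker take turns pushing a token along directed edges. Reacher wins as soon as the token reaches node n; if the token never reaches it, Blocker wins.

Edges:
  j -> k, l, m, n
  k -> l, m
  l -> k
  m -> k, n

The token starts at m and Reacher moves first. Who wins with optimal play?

Reacher

Track states (vertex, player-to-move).
A0 = {(n,Reacher), (n,Blocker)}
A1: add {(j,Reacher), (m,Reacher)}.
(m,Reacher) ∈ A1 ⇒ Reacher forces the target.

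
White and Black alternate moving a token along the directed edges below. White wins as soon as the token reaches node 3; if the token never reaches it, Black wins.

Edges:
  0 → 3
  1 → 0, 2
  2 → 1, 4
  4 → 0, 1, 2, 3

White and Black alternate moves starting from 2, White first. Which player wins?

Track states (vertex, player-to-move).
A0 = {(3,White), (3,Black)}
A1: add {(0,White), (0,Black), (4,White)}.
A2: add {(1,White)}.
A3: add {(2,Black)}.
A4 = A3; e.g. (1,Black) stays out. (2,White) never enters ⇒ Black avoids the target.

Black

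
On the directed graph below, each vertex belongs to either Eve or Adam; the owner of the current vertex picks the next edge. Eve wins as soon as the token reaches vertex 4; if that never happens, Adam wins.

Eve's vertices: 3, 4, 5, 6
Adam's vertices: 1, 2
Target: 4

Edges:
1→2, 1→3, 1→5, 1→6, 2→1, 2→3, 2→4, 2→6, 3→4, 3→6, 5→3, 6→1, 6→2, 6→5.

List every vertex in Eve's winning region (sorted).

3, 4, 5, 6

A0 = {4}
A1: add {3} — 3 (Eve) has 3→4.
A2: add {5} — 5 (Eve) has 5→3.
A3: add {6} — 6 (Eve) has 6→5.
A4 = A3; e.g. 1 (Adam) can still go to 2. Fixed point.
Eve's winning region = {3, 4, 5, 6}.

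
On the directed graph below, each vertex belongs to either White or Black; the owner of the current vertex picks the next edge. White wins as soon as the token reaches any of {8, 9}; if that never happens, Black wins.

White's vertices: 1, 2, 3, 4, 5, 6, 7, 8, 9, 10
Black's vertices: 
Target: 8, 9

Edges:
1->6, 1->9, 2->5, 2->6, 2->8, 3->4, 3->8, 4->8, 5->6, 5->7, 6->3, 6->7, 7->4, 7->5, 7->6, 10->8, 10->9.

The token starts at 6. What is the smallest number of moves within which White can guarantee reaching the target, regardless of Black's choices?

A0 = {8, 9}
A1: add {1, 2, 3, 4, 10} — 1 (White) has 1→9; 2 (White) has 2→8; 3 (White) has 3→8; 4 (White) has 4→8; 10 (White) has 10→8.
A2: add {6, 7} — 6 (White) has 6→3; 7 (White) has 7→4.
6 enters the attractor at level 2, so White can force the target in 2 moves from there.

2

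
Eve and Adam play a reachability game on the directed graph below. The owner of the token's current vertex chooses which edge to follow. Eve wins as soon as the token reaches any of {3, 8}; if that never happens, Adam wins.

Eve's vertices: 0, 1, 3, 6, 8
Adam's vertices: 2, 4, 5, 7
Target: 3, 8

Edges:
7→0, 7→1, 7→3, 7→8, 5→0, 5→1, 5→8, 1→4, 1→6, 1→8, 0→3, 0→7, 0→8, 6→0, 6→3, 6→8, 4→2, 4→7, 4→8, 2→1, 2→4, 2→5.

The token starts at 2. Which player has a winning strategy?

A0 = {3, 8}
A1: add {0, 1, 6} — 0 (Eve) has 0→3; 1 (Eve) has 1→8; 6 (Eve) has 6→3.
A2: add {5, 7} — 5 (Adam): all of {0, 1, 8} already in; 7 (Adam): all of {0, 1, 3, 8} already in.
A3 = A2; e.g. 2 (Adam) can still go to 4. Fixed point.
2 never enters the attractor, so Adam can avoid the target forever.

Adam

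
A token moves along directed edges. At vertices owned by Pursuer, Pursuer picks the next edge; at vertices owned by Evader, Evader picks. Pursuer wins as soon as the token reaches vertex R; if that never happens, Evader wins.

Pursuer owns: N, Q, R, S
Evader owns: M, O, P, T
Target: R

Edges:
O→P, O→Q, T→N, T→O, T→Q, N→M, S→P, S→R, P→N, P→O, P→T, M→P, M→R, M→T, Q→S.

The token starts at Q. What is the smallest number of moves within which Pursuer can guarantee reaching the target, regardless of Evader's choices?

A0 = {R}
A1: add {S} — S (Pursuer) has S→R.
A2: add {Q} — Q (Pursuer) has Q→S.
A3 = A2; e.g. M (Evader) can still go to P. Fixed point.
Q enters the attractor at level 2, so Pursuer can force the target in 2 moves from there.

2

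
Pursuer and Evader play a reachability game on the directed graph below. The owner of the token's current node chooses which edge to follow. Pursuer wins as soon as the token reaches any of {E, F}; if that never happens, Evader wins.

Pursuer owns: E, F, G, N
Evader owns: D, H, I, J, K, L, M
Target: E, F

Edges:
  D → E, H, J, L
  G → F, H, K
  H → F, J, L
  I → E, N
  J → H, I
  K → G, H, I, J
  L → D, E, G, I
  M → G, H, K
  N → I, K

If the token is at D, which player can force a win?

A0 = {E, F}
A1: add {G} — G (Pursuer) has G→F.
A2 = A1; e.g. D (Evader) can still go to H. Fixed point.
D never enters the attractor, so Evader can avoid the target forever.

Evader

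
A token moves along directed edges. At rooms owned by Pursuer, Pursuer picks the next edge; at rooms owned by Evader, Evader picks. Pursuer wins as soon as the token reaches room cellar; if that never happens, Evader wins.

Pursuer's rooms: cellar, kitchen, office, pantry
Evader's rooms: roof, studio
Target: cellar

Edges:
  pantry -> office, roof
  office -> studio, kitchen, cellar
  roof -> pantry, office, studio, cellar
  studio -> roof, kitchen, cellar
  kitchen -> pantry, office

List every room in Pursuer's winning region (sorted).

cellar, kitchen, office, pantry

A0 = {cellar}
A1: add {office} — office (Pursuer) has office→cellar.
A2: add {kitchen, pantry} — pantry (Pursuer) has pantry→office; kitchen (Pursuer) has kitchen→office.
A3 = A2; e.g. roof (Evader) can still go to studio. Fixed point.
Pursuer's winning region = {cellar, kitchen, office, pantry}.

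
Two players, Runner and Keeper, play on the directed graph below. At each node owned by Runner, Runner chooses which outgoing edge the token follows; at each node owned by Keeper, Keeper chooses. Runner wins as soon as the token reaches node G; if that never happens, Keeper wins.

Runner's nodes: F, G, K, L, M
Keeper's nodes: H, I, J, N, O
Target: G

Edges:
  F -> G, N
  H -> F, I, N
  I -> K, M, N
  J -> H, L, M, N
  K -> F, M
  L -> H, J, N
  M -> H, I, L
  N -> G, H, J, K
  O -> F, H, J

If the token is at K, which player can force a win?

Runner

A0 = {G}
A1: add {F} — F (Runner) has F→G.
A2: add {K} — K (Runner) has K→F.
A3 = A2; e.g. H (Keeper) can still go to I. Fixed point.
K ∈ A2, so Runner can force the target.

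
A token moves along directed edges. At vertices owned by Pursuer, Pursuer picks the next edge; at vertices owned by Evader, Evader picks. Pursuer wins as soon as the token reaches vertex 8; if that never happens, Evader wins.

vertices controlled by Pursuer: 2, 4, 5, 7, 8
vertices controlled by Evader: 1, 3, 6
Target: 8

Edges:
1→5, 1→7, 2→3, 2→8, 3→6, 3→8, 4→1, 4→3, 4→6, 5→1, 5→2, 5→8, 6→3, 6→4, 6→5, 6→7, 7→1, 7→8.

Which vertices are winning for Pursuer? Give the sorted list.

A0 = {8}
A1: add {2, 5, 7} — 2 (Pursuer) has 2→8; 5 (Pursuer) has 5→8; 7 (Pursuer) has 7→8.
A2: add {1} — 1 (Evader): all of {5, 7} already in.
A3: add {4} — 4 (Pursuer) has 4→1.
A4 = A3; e.g. 3 (Evader) can still go to 6. Fixed point.
Pursuer's winning region = {1, 2, 4, 5, 7, 8}.

1, 2, 4, 5, 7, 8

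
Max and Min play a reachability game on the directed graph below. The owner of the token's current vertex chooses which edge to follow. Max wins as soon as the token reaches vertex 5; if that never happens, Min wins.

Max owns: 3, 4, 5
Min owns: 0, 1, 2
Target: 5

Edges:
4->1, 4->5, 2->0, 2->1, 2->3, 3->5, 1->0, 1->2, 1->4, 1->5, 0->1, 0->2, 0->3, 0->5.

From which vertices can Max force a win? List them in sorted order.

3, 4, 5

A0 = {5}
A1: add {3, 4} — 3 (Max) has 3→5; 4 (Max) has 4→5.
A2 = A1; e.g. 0 (Min) can still go to 1. Fixed point.
Max's winning region = {3, 4, 5}.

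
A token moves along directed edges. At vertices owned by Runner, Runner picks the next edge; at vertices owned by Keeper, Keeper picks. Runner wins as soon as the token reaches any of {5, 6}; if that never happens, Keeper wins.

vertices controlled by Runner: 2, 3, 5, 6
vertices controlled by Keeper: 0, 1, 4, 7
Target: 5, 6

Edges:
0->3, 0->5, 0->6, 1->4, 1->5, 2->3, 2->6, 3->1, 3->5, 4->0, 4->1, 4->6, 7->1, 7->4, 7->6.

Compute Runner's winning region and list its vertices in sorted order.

0, 2, 3, 5, 6

A0 = {5, 6}
A1: add {2, 3} — 2 (Runner) has 2→6; 3 (Runner) has 3→5.
A2: add {0} — 0 (Keeper): all of {3, 5, 6} already in.
A3 = A2; e.g. 1 (Keeper) can still go to 4. Fixed point.
Runner's winning region = {0, 2, 3, 5, 6}.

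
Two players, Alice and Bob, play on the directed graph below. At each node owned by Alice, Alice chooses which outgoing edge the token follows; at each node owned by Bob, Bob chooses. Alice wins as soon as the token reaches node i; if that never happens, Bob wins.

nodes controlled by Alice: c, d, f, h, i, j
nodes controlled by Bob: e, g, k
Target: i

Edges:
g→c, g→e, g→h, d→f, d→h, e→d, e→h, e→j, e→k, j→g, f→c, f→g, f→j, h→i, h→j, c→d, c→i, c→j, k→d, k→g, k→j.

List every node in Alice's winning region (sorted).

c, d, f, h, i

A0 = {i}
A1: add {c, h} — c (Alice) has c→i; h (Alice) has h→i.
A2: add {d, f} — d (Alice) has d→h; f (Alice) has f→c.
A3 = A2; e.g. e (Bob) can still go to j. Fixed point.
Alice's winning region = {c, d, f, h, i}.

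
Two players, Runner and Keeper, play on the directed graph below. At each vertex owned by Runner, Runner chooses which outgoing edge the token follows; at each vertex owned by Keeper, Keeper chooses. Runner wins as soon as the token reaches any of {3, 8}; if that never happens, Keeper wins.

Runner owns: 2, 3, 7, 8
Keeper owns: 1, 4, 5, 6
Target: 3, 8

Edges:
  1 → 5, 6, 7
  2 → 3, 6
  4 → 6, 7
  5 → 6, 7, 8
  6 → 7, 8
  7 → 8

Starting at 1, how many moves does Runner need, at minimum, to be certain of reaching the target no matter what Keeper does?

A0 = {3, 8}
A1: add {2, 7} — 2 (Runner) has 2→3; 7 (Runner) has 7→8.
A2: add {6} — 6 (Keeper): all of {7, 8} already in.
A3: add {4, 5} — 4 (Keeper): all of {6, 7} already in; 5 (Keeper): all of {6, 7, 8} already in.
A4: add {1} — 1 (Keeper): all of {5, 6, 7} already in.
A4 = all vertices. Fixed point.
1 enters the attractor at level 4, so Runner can force the target in 4 moves from there.

4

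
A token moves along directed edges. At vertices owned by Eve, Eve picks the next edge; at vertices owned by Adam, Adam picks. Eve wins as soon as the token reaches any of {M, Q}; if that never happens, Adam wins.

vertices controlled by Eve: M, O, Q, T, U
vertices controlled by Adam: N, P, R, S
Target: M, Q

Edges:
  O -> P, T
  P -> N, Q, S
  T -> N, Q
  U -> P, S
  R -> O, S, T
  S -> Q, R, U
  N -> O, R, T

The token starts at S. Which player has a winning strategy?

A0 = {M, Q}
A1: add {T} — T (Eve) has T→Q.
A2: add {O} — O (Eve) has O→T.
A3 = A2; e.g. N (Adam) can still go to R. Fixed point.
S never enters the attractor, so Adam can avoid the target forever.

Adam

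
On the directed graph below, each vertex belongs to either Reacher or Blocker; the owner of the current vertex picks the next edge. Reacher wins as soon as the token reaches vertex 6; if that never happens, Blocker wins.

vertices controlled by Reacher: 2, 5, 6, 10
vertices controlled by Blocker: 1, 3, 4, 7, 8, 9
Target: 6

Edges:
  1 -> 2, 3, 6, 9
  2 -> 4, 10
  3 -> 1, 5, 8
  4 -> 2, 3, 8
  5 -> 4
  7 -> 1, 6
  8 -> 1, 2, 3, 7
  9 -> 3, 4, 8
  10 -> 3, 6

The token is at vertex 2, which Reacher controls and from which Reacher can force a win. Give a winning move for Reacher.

10

A0 = {6}
A1: add {10} — 10 (Reacher) has 10→6.
A2: add {2} — 2 (Reacher) has 2→10.
A3 = A2; e.g. 1 (Blocker) can still go to 3. Fixed point.
From 2, successor 10 is in the attractor (rank 1); the other successor 4 is not.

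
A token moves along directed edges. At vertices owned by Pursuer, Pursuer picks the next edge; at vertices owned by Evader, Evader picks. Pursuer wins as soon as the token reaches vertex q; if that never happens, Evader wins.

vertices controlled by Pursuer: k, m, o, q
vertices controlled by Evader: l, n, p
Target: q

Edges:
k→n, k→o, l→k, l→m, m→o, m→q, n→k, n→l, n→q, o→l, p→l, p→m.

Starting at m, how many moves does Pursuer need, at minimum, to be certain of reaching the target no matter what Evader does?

A0 = {q}
A1: add {m} — m (Pursuer) has m→q.
A2 = A1; e.g. k (Pursuer) has no edge into A1. Fixed point.
m enters the attractor at level 1, so Pursuer can force the target in 1 move from there.

1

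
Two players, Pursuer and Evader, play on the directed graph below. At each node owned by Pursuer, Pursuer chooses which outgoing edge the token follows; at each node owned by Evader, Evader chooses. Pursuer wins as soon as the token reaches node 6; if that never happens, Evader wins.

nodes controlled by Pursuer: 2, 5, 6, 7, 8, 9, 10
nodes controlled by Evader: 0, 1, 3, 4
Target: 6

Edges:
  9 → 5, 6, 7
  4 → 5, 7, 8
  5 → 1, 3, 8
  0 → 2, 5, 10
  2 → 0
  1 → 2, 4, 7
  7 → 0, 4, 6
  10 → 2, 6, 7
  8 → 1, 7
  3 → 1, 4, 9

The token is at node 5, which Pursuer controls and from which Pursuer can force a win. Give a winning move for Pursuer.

8

A0 = {6}
A1: add {7, 9, 10} — 7 (Pursuer) has 7→6; 9 (Pursuer) has 9→6; 10 (Pursuer) has 10→6.
A2: add {8} — 8 (Pursuer) has 8→7.
A3: add {5} — 5 (Pursuer) has 5→8.
A4: add {4} — 4 (Evader): all of {5, 7, 8} already in.
A5 = A4; e.g. 0 (Evader) can still go to 2. Fixed point.
From 5, successor 8 is in the attractor (rank 2); the other successors 1, 3 are not.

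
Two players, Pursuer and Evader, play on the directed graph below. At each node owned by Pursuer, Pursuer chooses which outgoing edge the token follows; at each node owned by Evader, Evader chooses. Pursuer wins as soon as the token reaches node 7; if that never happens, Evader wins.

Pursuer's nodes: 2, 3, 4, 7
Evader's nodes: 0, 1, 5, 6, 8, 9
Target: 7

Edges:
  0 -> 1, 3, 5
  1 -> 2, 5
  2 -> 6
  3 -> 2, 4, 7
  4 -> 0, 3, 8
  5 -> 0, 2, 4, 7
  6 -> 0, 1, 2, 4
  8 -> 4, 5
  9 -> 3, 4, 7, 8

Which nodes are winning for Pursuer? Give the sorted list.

A0 = {7}
A1: add {3} — 3 (Pursuer) has 3→7.
A2: add {4} — 4 (Pursuer) has 4→3.
A3 = A2; e.g. 0 (Evader) can still go to 1. Fixed point.
Pursuer's winning region = {3, 4, 7}.

3, 4, 7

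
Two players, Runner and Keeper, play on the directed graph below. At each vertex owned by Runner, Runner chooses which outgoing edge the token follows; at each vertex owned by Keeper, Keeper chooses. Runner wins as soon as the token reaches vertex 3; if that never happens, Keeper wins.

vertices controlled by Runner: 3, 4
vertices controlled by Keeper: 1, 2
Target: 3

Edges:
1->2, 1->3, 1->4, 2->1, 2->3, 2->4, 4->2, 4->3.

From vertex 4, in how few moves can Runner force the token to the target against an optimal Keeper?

1

A0 = {3}
A1: add {4} — 4 (Runner) has 4→3.
A2 = A1; e.g. 1 (Keeper) can still go to 2. Fixed point.
4 enters the attractor at level 1, so Runner can force the target in 1 move from there.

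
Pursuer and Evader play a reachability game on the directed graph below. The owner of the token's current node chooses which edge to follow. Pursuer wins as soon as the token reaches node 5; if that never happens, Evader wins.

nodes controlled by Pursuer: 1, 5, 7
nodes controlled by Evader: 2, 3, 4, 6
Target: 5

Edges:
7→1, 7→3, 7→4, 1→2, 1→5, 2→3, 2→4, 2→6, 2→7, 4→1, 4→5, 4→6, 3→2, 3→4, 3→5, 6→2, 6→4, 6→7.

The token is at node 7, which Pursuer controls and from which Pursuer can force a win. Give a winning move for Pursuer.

1

A0 = {5}
A1: add {1} — 1 (Pursuer) has 1→5.
A2: add {7} — 7 (Pursuer) has 7→1.
A3 = A2; e.g. 2 (Evader) can still go to 3. Fixed point.
From 7, successor 1 is in the attractor (rank 1); the other successors 3, 4 are not.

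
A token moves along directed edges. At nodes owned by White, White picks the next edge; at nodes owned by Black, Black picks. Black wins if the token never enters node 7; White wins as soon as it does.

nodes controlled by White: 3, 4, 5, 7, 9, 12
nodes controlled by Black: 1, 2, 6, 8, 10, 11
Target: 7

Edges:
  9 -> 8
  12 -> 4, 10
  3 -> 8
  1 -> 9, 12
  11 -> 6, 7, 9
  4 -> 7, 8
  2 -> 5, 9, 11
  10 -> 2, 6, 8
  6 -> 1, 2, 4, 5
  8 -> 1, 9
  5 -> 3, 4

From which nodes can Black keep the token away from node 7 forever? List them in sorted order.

A0 = {7}
A1: add {4} — 4 (White) has 4→7.
A2: add {5, 12} — 5 (White) has 5→4; 12 (White) has 12→4.
A3 = A2; e.g. 1 (Black) can still go to 9. Fixed point.
White's attractor = {4, 5, 7, 12}; Black avoids the target exactly from the complement.

1, 2, 3, 6, 8, 9, 10, 11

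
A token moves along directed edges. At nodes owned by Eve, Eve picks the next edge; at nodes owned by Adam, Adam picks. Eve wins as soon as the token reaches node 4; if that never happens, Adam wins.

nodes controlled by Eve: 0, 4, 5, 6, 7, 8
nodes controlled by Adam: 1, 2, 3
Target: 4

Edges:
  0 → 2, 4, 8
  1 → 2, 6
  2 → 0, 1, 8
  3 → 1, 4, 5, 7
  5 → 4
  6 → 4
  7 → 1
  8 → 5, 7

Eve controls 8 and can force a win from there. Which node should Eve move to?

5

A0 = {4}
A1: add {0, 5, 6} — 0 (Eve) has 0→4; 5 (Eve) has 5→4; 6 (Eve) has 6→4.
A2: add {8} — 8 (Eve) has 8→5.
A3 = A2; e.g. 1 (Adam) can still go to 2. Fixed point.
From 8, successor 5 is in the attractor (rank 1); the other successor 7 is not.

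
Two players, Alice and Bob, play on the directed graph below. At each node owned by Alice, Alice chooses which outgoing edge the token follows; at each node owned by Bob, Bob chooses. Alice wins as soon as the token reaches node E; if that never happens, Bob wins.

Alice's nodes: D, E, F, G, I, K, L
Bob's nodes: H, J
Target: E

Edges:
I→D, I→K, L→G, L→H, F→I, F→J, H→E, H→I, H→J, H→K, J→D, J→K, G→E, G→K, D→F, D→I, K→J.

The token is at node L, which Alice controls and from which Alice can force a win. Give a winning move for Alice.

A0 = {E}
A1: add {G} — G (Alice) has G→E.
A2: add {L} — L (Alice) has L→G.
A3 = A2; e.g. D (Alice) has no edge into A2. Fixed point.
From L, successor G is in the attractor (rank 1); the other successor H is not.

G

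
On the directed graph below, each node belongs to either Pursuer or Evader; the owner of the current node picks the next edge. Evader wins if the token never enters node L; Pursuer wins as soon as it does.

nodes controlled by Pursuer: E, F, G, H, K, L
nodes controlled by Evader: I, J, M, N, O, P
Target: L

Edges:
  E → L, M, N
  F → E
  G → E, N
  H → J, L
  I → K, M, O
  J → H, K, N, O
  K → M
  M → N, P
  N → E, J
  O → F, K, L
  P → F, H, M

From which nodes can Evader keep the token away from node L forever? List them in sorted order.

A0 = {L}
A1: add {E, H} — E (Pursuer) has E→L; H (Pursuer) has H→L.
A2: add {F, G} — F (Pursuer) has F→E; G (Pursuer) has G→E.
A3 = A2; e.g. I (Evader) can still go to K. Fixed point.
Pursuer's attractor = {E, F, G, H, L}; Evader avoids the target exactly from the complement.

I, J, K, M, N, O, P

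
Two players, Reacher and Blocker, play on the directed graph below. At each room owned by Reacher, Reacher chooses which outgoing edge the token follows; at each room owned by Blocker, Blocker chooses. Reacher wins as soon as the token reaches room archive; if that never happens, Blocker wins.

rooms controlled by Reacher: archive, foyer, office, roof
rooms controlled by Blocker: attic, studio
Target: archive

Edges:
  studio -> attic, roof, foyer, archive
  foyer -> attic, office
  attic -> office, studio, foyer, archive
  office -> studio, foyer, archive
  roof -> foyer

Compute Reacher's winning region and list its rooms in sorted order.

A0 = {archive}
A1: add {office} — office (Reacher) has office→archive.
A2: add {foyer} — foyer (Reacher) has foyer→office.
A3: add {roof} — roof (Reacher) has roof→foyer.
A4 = A3; e.g. attic (Blocker) can still go to studio. Fixed point.
Reacher's winning region = {archive, foyer, office, roof}.

archive, foyer, office, roof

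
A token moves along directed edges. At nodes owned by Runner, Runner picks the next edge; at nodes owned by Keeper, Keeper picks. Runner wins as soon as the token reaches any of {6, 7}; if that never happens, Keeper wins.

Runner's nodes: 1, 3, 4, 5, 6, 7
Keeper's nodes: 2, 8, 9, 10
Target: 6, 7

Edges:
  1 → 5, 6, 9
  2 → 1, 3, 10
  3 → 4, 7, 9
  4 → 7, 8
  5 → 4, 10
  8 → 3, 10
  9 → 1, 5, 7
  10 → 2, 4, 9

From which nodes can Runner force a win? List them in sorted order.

A0 = {6, 7}
A1: add {1, 3, 4} — 1 (Runner) has 1→6; 3 (Runner) has 3→7; 4 (Runner) has 4→7.
A2: add {5} — 5 (Runner) has 5→4.
A3: add {9} — 9 (Keeper): all of {1, 5, 7} already in.
A4 = A3; e.g. 2 (Keeper) can still go to 10. Fixed point.
Runner's winning region = {1, 3, 4, 5, 6, 7, 9}.

1, 3, 4, 5, 6, 7, 9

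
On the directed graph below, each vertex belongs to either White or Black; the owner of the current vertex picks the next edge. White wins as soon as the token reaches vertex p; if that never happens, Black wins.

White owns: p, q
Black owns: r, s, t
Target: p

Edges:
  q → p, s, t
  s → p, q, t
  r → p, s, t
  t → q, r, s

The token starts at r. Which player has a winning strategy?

Black

A0 = {p}
A1: add {q} — q (White) has q→p.
A2 = A1; e.g. r (Black) can still go to s. Fixed point.
r never enters the attractor, so Black can avoid the target forever.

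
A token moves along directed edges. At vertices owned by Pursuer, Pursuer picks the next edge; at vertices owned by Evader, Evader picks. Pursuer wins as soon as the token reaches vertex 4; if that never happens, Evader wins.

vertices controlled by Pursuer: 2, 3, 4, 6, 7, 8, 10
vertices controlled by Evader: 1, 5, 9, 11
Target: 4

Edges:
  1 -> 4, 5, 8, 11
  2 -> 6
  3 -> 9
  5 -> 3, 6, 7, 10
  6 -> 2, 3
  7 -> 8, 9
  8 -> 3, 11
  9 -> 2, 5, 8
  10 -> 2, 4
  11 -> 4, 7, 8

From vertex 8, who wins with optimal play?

Evader

A0 = {4}
A1: add {10} — 10 (Pursuer) has 10→4.
A2 = A1; e.g. 1 (Evader) can still go to 5. Fixed point.
8 never enters the attractor, so Evader can avoid the target forever.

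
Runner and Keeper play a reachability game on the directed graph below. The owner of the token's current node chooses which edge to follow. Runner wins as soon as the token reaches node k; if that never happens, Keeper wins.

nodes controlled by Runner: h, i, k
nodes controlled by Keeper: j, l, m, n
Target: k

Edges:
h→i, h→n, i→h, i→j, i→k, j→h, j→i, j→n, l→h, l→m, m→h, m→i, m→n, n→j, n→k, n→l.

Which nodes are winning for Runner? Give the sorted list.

h, i, k

A0 = {k}
A1: add {i} — i (Runner) has i→k.
A2: add {h} — h (Runner) has h→i.
A3 = A2; e.g. j (Keeper) can still go to n. Fixed point.
Runner's winning region = {h, i, k}.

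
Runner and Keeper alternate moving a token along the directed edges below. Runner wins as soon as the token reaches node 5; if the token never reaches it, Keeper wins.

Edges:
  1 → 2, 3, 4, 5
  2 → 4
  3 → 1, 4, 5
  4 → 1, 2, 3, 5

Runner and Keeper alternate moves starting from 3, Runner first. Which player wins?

Runner

Track states (vertex, player-to-move).
A0 = {(5,Runner), (5,Keeper)}
A1: add {(1,Runner), (3,Runner), (4,Runner)}.
(3,Runner) ∈ A1 ⇒ Runner forces the target.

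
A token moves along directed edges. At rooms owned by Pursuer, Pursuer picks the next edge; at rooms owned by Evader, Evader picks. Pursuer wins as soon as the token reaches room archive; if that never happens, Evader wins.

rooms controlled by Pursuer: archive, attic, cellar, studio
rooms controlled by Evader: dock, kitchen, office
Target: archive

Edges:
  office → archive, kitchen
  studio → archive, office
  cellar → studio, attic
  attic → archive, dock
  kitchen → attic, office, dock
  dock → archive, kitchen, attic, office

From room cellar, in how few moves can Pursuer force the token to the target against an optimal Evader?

A0 = {archive}
A1: add {attic, studio} — studio (Pursuer) has studio→archive; attic (Pursuer) has attic→archive.
A2: add {cellar} — cellar (Pursuer) has cellar→studio.
A3 = A2; e.g. kitchen (Evader) can still go to office. Fixed point.
cellar enters the attractor at level 2, so Pursuer can force the target in 2 moves from there.

2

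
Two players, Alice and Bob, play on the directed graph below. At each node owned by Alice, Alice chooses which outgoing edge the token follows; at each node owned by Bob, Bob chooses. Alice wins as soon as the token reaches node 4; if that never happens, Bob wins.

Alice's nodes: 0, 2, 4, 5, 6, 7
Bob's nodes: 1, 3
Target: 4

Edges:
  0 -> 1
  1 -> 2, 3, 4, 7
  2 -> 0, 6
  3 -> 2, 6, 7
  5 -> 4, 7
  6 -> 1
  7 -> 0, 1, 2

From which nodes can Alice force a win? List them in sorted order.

A0 = {4}
A1: add {5} — 5 (Alice) has 5→4.
A2 = A1; e.g. 0 (Alice) has no edge into A1. Fixed point.
Alice's winning region = {4, 5}.

4, 5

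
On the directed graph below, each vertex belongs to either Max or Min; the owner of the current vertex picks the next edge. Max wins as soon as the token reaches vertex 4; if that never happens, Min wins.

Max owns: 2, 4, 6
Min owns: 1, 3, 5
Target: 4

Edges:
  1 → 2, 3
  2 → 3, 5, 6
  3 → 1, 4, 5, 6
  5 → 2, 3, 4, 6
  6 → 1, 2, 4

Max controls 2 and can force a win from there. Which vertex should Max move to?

6

A0 = {4}
A1: add {6} — 6 (Max) has 6→4.
A2: add {2} — 2 (Max) has 2→6.
A3 = A2; e.g. 1 (Min) can still go to 3. Fixed point.
From 2, successor 6 is in the attractor (rank 1); the other successors 3, 5 are not.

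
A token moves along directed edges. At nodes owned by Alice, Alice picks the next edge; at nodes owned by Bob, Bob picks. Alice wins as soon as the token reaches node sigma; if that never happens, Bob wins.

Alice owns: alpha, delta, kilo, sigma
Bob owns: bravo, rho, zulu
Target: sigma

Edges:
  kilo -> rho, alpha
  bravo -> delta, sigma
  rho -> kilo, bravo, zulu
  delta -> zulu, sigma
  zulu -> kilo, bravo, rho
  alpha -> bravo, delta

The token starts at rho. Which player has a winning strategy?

Bob

A0 = {sigma}
A1: add {delta} — delta (Alice) has delta→sigma.
A2: add {alpha, bravo} — bravo (Bob): all of {delta, sigma} already in; alpha (Alice) has alpha→delta.
A3: add {kilo} — kilo (Alice) has kilo→alpha.
A4 = A3; e.g. rho (Bob) can still go to zulu. Fixed point.
rho never enters the attractor, so Bob can avoid the target forever.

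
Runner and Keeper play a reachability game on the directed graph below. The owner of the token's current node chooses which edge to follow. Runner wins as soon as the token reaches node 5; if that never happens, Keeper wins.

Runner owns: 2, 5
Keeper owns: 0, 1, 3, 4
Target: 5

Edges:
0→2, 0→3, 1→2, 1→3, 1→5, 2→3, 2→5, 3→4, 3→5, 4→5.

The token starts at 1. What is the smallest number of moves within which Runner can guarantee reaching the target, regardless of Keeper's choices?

A0 = {5}
A1: add {2, 4} — 2 (Runner) has 2→5; 4 (Keeper): all of {5} already in.
A2: add {3} — 3 (Keeper): all of {4, 5} already in.
A3: add {0, 1} — 0 (Keeper): all of {2, 3} already in; 1 (Keeper): all of {2, 3, 5} already in.
A3 = all vertices. Fixed point.
1 enters the attractor at level 3, so Runner can force the target in 3 moves from there.

3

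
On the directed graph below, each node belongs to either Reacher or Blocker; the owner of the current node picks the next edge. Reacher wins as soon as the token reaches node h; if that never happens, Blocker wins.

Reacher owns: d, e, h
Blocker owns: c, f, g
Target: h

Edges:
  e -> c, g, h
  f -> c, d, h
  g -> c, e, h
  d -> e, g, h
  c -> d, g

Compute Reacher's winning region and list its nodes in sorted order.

A0 = {h}
A1: add {d, e} — d (Reacher) has d→h; e (Reacher) has e→h.
A2 = A1; e.g. c (Blocker) can still go to g. Fixed point.
Reacher's winning region = {d, e, h}.

d, e, h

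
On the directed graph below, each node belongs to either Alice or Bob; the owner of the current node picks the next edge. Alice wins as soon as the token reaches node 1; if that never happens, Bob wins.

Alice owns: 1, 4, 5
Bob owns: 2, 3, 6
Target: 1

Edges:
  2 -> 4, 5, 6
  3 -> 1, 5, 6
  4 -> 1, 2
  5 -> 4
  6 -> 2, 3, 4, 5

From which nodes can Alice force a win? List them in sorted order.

A0 = {1}
A1: add {4} — 4 (Alice) has 4→1.
A2: add {5} — 5 (Alice) has 5→4.
A3 = A2; e.g. 2 (Bob) can still go to 6. Fixed point.
Alice's winning region = {1, 4, 5}.

1, 4, 5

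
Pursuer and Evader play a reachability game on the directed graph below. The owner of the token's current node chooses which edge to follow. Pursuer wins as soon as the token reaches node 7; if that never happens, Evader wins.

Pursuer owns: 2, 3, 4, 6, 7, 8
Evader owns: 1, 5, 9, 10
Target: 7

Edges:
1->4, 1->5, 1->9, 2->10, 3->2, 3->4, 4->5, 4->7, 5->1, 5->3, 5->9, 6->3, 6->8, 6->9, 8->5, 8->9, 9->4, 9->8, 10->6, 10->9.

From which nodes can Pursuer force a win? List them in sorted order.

A0 = {7}
A1: add {4} — 4 (Pursuer) has 4→7.
A2: add {3} — 3 (Pursuer) has 3→4.
A3: add {6} — 6 (Pursuer) has 6→3.
A4 = A3; e.g. 1 (Evader) can still go to 5. Fixed point.
Pursuer's winning region = {3, 4, 6, 7}.

3, 4, 6, 7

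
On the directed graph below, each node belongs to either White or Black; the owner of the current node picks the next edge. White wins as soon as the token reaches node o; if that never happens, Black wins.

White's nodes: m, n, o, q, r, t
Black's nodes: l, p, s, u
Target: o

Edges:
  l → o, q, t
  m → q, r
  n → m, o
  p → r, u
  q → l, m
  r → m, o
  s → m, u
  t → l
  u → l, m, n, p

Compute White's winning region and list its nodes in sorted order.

A0 = {o}
A1: add {n, r} — n (White) has n→o; r (White) has r→o.
A2: add {m} — m (White) has m→r.
A3: add {q} — q (White) has q→m.
A4 = A3; e.g. l (Black) can still go to t. Fixed point.
White's winning region = {m, n, o, q, r}.

m, n, o, q, r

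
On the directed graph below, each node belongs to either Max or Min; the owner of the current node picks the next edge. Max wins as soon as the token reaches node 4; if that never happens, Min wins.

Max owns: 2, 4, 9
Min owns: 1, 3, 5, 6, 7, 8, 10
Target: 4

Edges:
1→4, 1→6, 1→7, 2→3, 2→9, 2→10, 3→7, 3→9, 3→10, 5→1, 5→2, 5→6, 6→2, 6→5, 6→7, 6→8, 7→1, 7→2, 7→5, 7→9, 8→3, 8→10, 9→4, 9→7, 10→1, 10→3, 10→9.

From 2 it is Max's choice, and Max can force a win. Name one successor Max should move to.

9

A0 = {4}
A1: add {9} — 9 (Max) has 9→4.
A2: add {2} — 2 (Max) has 2→9.
A3 = A2; e.g. 1 (Min) can still go to 6. Fixed point.
From 2, successor 9 is in the attractor (rank 1); the other successors 3, 10 are not.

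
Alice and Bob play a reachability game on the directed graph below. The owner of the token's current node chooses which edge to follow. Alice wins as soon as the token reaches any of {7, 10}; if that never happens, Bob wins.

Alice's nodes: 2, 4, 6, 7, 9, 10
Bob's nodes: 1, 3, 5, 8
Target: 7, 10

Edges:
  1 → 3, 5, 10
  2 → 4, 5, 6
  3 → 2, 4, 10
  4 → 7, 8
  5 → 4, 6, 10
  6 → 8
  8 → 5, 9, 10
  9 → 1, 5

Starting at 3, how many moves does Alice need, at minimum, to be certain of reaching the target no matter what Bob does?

3

A0 = {7, 10}
A1: add {4} — 4 (Alice) has 4→7.
A2: add {2} — 2 (Alice) has 2→4.
A3: add {3} — 3 (Bob): all of {2, 4, 10} already in.
A4 = A3; e.g. 1 (Bob) can still go to 5. Fixed point.
3 enters the attractor at level 3, so Alice can force the target in 3 moves from there.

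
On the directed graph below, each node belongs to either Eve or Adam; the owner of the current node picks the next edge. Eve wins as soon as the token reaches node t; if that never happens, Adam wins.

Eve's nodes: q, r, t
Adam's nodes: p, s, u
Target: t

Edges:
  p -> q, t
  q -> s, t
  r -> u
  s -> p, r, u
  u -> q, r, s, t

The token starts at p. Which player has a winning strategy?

A0 = {t}
A1: add {q} — q (Eve) has q→t.
A2: add {p} — p (Adam): all of {q, t} already in.
A3 = A2; e.g. r (Eve) has no edge into A2. Fixed point.
p ∈ A2, so Eve can force the target.

Eve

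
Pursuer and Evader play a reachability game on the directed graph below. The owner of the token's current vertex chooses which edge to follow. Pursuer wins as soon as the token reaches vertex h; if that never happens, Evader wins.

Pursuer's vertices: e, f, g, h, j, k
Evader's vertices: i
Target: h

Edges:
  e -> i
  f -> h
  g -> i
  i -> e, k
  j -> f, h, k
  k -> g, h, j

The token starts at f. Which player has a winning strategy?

A0 = {h}
A1: add {f, j, k} — f (Pursuer) has f→h; j (Pursuer) has j→h; k (Pursuer) has k→h.
A2 = A1; e.g. e (Pursuer) has no edge into A1. Fixed point.
f ∈ A1, so Pursuer can force the target.

Pursuer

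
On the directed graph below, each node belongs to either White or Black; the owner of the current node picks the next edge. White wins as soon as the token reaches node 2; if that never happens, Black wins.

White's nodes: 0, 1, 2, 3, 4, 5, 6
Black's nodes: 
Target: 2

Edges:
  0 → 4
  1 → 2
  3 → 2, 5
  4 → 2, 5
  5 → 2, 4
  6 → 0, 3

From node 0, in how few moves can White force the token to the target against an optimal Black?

2

A0 = {2}
A1: add {1, 3, 4, 5} — 1 (White) has 1→2; 3 (White) has 3→2; 4 (White) has 4→2; 5 (White) has 5→2.
A2: add {0, 6} — 0 (White) has 0→4; 6 (White) has 6→3.
A2 = all vertices. Fixed point.
0 enters the attractor at level 2, so White can force the target in 2 moves from there.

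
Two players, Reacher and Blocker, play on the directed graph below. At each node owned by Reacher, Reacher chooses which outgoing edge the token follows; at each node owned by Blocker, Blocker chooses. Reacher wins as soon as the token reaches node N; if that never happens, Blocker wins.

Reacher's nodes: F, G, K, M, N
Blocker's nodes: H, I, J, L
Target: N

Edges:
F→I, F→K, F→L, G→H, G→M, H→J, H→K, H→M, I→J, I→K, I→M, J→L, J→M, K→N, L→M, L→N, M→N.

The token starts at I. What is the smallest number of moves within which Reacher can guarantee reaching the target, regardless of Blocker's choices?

A0 = {N}
A1: add {K, M} — K (Reacher) has K→N; M (Reacher) has M→N.
A2: add {F, G, L} — F (Reacher) has F→K; G (Reacher) has G→M; L (Blocker): all of {M, N} already in.
A3: add {J} — J (Blocker): all of {L, M} already in.
A4: add {H, I} — H (Blocker): all of {J, K, M} already in; I (Blocker): all of {J, K, M} already in.
A4 = all vertices. Fixed point.
I enters the attractor at level 4, so Reacher can force the target in 4 moves from there.

4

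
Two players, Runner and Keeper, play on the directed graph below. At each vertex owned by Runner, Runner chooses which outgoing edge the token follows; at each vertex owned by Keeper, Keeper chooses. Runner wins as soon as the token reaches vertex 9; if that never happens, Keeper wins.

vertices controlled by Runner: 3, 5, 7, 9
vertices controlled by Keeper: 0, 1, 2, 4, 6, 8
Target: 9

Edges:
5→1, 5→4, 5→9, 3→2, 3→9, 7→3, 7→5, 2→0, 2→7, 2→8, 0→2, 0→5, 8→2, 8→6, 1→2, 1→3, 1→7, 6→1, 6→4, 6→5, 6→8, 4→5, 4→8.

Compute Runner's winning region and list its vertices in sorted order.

A0 = {9}
A1: add {3, 5} — 3 (Runner) has 3→9; 5 (Runner) has 5→9.
A2: add {7} — 7 (Runner) has 7→3.
A3 = A2; e.g. 0 (Keeper) can still go to 2. Fixed point.
Runner's winning region = {3, 5, 7, 9}.

3, 5, 7, 9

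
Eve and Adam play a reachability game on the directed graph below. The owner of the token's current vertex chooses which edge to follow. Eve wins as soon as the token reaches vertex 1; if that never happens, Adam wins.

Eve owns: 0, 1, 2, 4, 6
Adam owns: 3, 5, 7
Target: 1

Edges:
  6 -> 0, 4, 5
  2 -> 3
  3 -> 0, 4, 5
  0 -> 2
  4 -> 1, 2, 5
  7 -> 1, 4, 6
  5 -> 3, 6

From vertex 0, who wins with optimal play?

A0 = {1}
A1: add {4} — 4 (Eve) has 4→1.
A2: add {6} — 6 (Eve) has 6→4.
A3: add {7} — 7 (Adam): all of {1, 4, 6} already in.
A4 = A3; e.g. 0 (Eve) has no edge into A3. Fixed point.
0 never enters the attractor, so Adam can avoid the target forever.

Adam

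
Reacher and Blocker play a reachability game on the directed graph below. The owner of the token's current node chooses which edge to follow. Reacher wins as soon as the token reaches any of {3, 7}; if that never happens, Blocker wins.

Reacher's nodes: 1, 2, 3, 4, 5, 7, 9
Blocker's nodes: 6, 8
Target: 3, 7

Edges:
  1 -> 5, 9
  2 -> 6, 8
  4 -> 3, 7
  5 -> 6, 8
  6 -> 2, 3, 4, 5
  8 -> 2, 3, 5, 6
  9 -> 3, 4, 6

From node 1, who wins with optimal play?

Reacher

A0 = {3, 7}
A1: add {4, 9} — 4 (Reacher) has 4→3; 9 (Reacher) has 9→3.
A2: add {1} — 1 (Reacher) has 1→9.
A3 = A2; e.g. 2 (Reacher) has no edge into A2. Fixed point.
1 ∈ A2, so Reacher can force the target.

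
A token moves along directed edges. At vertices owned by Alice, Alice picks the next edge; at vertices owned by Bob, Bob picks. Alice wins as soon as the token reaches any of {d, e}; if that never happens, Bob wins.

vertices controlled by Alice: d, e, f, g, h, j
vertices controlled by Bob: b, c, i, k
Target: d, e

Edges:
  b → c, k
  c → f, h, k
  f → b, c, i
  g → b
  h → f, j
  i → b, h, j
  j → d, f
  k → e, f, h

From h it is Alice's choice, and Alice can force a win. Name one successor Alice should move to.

j

A0 = {d, e}
A1: add {j} — j (Alice) has j→d.
A2: add {h} — h (Alice) has h→j.
A3 = A2; e.g. b (Bob) can still go to c. Fixed point.
From h, successor j is in the attractor (rank 1); the other successor f is not.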